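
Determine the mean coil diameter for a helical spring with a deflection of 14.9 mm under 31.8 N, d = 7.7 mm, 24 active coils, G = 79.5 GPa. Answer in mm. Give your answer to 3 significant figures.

Required rate k = F/δ = 31.8/14.9 = 2.1342 N/mm
D = (Gd⁴/(8N_a·k))^(1/3) = (79.5×10³·7.7⁴/(8·24·2.1342))^(1/3)
  = (682006)^(1/3) = 88.0230 mm

88.0 mm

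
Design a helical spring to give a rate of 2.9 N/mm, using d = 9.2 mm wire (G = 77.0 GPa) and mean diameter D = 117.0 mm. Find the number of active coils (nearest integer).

15

N_a = Gd⁴/(8D³k) = (77.0×10³ × 9.2⁴)/(8 × 117.0³ × 2.9)
    = 5.51623e+08 / 3.71574e+07 = 14.85 → 15 coils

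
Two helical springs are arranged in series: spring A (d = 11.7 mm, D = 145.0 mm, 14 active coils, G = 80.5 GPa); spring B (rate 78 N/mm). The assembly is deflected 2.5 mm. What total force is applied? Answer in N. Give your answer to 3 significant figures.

10.5 N

k_A = Gd⁴/(8D³N_a) = (80.5×10³)(11.7⁴)/(8·145.0³·14) = 4.4179 N/mm
Series: 1/k_eq = 1/4.4179 + 1/78 = 0.23917; k_eq = 4.1811 N/mm
F = k_eq·δ = 4.1811·2.5 = 10.453 N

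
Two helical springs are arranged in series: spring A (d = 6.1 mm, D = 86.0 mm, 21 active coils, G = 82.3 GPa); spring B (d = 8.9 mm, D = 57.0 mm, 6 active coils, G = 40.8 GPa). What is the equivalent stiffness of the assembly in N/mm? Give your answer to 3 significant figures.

k_A = Gd⁴/(8D³N_a) = (82.3×10³)(6.1⁴)/(8·86.0³·21) = 1.0664 N/mm
k_B = Gd⁴/(8D³N_a) = (40.8×10³)(8.9⁴)/(8·57.0³·6) = 28.797 N/mm
Series: 1/k_eq = 1/1.0664 + 1/28.797 = 0.97247; k_eq = 1.0283 N/mm

1.03 N/mm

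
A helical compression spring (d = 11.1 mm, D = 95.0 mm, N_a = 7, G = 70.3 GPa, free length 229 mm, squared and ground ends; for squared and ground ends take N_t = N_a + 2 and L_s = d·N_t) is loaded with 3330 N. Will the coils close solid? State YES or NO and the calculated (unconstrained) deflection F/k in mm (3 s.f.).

k = Gd⁴/(8D³N_a) = (70.3×10³)(11.1⁴)/(8·95.0³·7) = 22.227 N/mm
N_t = 9; L_s = 11.1·9 = 99.9 mm; δ_solid = L₀ − L_s = 229 − 99.9 = 129.1 mm
δ = F/k = 3330/22.227 = 149.82 mm
δ ≥ δ_solid → spring goes solid

YES, δ = 150 mm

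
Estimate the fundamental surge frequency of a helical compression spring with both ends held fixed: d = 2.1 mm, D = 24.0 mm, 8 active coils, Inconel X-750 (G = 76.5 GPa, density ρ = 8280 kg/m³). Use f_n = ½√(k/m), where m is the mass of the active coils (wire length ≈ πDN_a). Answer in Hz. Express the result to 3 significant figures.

156 Hz

k = Gd⁴/(8D³N_a) = (76.5×10³)(2.1⁴)/(8·24.0³·8) = 1.6816 N/mm = 1681.6 N/m
Wire length L = πDN_a = π·24.0·8 = 603.19 mm
m = ρ·(πd²/4)·L = 8280 × 3.4636×10⁻⁶ m² × 0.60319 m = 0.017299 kg
f_n = ½√(k/m) = 0.5·√(1681.6/0.017299) = 0.5·√(97211) = 155.89 Hz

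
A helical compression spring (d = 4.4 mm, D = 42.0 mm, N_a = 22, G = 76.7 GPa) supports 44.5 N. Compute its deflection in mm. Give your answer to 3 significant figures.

20.2 mm

k = Gd⁴/(8D³N_a) = (76.7×10³)(4.4⁴)/(8·42.0³·22) = 2.2047 N/mm
δ = F/k = 44.5 / 2.2047 = 20.184 mm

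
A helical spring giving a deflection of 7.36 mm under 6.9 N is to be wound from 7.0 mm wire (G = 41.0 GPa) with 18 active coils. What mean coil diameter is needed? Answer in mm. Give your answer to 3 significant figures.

Required rate k = F/δ = 6.9/7.36 = 0.9375 N/mm
D = (Gd⁴/(8N_a·k))^(1/3) = (41.0×10³·7.0⁴/(8·18·0.9375))^(1/3)
  = (729193)^(1/3) = 90.0079 mm

90.0 mm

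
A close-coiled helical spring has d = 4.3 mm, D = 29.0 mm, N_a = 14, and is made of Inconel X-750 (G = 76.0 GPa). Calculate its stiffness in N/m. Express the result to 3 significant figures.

9510 N/m

k = Gd⁴/(8D³N_a) = (76.0×10³ × 4.3⁴) / (8 × 29.0³ × 14)
  = 2.59829e+07 / 2.73157e+06 = 9.5121 N/mm = 9512.1 N/m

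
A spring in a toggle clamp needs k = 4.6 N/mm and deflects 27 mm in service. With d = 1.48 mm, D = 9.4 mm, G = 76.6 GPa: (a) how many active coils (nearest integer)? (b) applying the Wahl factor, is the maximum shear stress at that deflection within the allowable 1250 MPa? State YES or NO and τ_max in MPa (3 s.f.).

(a) 12 coils; (b) YES, τ_max = 1140 MPa

N_a = Gd⁴/(8D³k) = (76.6×10³)(1.48⁴)/(8·9.4³·4.6) = 12.02 → N_a = 12
Actual rate k = Gd⁴/(8D³·12) = 4.6091 N/mm
Working load F = kδ = 4.6091·27 = 124.45 N
C = 9.4/1.48 = 6.3514; K_W = (4C−1)/(4C−4)+0.615/C = 1.2370
τ_max = K_W·8FD/(πd³) = 1.2370·918.9 = 1136.7 MPa
τ_max ≤ 1250 MPa → acceptable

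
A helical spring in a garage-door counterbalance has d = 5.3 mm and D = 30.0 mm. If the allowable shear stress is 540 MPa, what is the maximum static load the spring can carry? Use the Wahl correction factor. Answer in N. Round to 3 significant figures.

829 N

C = D/d = 30.0/5.3 = 5.6604
K_W = (4C−1)/(4C−4) + 0.615/C = 21.642/18.642 + 0.1086 = 1.2696
τ_max = K·8FD/(πd³) → F_max = τ_allow·πd³/(8DK)
F_max = 540·π·5.3³/(8·30.0·1.2696) = 2.5256e+05/304.7 = 828.9 N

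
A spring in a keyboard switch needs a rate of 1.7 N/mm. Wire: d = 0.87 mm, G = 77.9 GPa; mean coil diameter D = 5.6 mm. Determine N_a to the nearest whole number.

19

N_a = Gd⁴/(8D³k) = (77.9×10³ × 0.87⁴)/(8 × 5.6³ × 1.7)
    = 44628.7 / 2388.38 = 18.69 → 19 coils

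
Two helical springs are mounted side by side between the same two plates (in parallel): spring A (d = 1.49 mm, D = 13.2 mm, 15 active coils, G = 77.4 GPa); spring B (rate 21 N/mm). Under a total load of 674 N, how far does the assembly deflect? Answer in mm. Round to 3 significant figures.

k_A = Gd⁴/(8D³N_a) = (77.4×10³)(1.49⁴)/(8·13.2³·15) = 1.3822 N/mm
Parallel: k_eq = 1.3822 + 21 = 22.382 N/mm
δ = F/k_eq = 674/22.382 = 30.113 mm

30.1 mm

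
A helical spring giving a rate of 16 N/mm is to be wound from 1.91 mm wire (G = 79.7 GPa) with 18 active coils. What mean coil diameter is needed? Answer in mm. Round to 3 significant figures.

D = (Gd⁴/(8N_a·k))^(1/3) = (79.7×10³·1.91⁴/(8·18·16))^(1/3)
  = (460.372)^(1/3) = 7.7215 mm

7.72 mm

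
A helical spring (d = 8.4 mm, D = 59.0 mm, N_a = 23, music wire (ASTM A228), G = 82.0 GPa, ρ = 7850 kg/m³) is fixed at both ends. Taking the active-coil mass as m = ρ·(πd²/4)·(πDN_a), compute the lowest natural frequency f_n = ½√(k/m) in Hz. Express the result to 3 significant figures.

k = Gd⁴/(8D³N_a) = (82.0×10³)(8.4⁴)/(8·59.0³·23) = 10.803 N/mm = 10803 N/m
Wire length L = πDN_a = π·59.0·23 = 4263.1 mm
m = ρ·(πd²/4)·L = 7850 × 55.418×10⁻⁶ m² × 4.2631 m = 1.8546 kg
f_n = ½√(k/m) = 0.5·√(10803/1.8546) = 0.5·√(5825.2) = 38.161 Hz

38.2 Hz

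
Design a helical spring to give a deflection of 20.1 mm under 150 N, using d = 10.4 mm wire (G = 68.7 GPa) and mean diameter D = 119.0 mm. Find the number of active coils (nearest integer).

8

Required rate k = F/δ = 150/20.1 = 7.4627 N/mm
N_a = Gd⁴/(8D³k) = (68.7×10³ × 10.4⁴)/(8 × 119.0³ × 7.4627)
    = 8.03693e+08 / 1.00607e+08 = 7.988 → 8 coils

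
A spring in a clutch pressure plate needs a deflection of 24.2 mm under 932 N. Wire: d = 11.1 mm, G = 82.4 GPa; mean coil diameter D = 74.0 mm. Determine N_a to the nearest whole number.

10

Required rate k = F/δ = 932/24.2 = 38.512 N/mm
N_a = Gd⁴/(8D³k) = (82.4×10³ × 11.1⁴)/(8 × 74.0³ × 38.512)
    = 1.25089e+09 / 1.24849e+08 = 10.02 → 10 coils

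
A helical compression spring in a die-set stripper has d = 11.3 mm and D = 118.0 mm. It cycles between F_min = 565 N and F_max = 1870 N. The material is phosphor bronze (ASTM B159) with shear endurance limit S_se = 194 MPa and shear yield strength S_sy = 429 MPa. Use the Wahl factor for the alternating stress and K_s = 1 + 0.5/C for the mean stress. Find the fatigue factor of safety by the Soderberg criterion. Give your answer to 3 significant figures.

C = D/d = 118.0/11.3 = 10.4425; K_W = (4C−1)/(4C−4)+0.615/C = 1.1383; K_s = 1+0.5/C = 1.0479
F_a = (F_max−F_min)/2 = 652.5 N; F_m = (F_max+F_min)/2 = 1217.5 N
τ_a = K_W·8F_aD/(πd³) = 1.1383 × 135.88 = 154.68 MPa
τ_m = K_s·8F_mD/(πd³) = 1.0479 × 253.55 = 265.69 MPa
Soderberg: 1/n_f = τ_a/S_se + τ_m/S_sy = 154.68/194 + 265.69/429 = 0.79732 + 0.61931 = 1.4166
n_f = 1/1.4166 = 0.7059

0.706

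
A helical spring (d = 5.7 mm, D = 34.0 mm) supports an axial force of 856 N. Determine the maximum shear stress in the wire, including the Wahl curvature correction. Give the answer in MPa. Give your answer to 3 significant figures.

502 MPa

Spring index C = D/d = 34.0/5.7 = 5.9649
K_W = (4C−1)/(4C−4) + 0.615/C = 22.860/19.860 + 0.1031 = 1.2542
τ₀ = 8FD/(πd³) = 8·856·34.0/(π·5.7³) = 232832/581.8 = 400.19 MPa
τ_max = K·τ₀ = 1.2542 × 400.19 = 501.91 MPa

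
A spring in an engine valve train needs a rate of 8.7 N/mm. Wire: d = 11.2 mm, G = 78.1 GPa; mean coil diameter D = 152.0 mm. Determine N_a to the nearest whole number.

5

N_a = Gd⁴/(8D³k) = (78.1×10³ × 11.2⁴)/(8 × 152.0³ × 8.7)
    = 1.22892e+09 / 2.44422e+08 = 5.028 → 5 coils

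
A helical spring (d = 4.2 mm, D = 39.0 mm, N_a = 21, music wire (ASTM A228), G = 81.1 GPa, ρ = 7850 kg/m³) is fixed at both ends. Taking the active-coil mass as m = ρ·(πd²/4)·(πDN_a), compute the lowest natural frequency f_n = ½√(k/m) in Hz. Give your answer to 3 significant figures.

47.6 Hz

k = Gd⁴/(8D³N_a) = (81.1×10³)(4.2⁴)/(8·39.0³·21) = 2.5323 N/mm = 2532.3 N/m
Wire length L = πDN_a = π·39.0·21 = 2573 mm
m = ρ·(πd²/4)·L = 7850 × 13.854×10⁻⁶ m² × 2.573 m = 0.27983 kg
f_n = ½√(k/m) = 0.5·√(2532.3/0.27983) = 0.5·√(9049.5) = 47.564 Hz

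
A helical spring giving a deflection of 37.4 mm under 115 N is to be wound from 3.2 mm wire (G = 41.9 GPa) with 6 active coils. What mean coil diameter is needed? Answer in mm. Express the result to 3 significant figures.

31.0 mm

Required rate k = F/δ = 115/37.4 = 3.0749 N/mm
D = (Gd⁴/(8N_a·k))^(1/3) = (41.9×10³·3.2⁴/(8·6·3.0749))^(1/3)
  = (29767.8)^(1/3) = 30.9919 mm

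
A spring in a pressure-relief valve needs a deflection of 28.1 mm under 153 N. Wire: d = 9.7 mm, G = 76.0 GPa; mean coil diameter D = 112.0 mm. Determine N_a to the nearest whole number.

Required rate k = F/δ = 153/28.1 = 5.4448 N/mm
N_a = Gd⁴/(8D³k) = (76.0×10³ × 9.7⁴)/(8 × 112.0³ × 5.4448)
    = 6.72823e+08 / 6.11969e+07 = 10.99 → 11 coils

11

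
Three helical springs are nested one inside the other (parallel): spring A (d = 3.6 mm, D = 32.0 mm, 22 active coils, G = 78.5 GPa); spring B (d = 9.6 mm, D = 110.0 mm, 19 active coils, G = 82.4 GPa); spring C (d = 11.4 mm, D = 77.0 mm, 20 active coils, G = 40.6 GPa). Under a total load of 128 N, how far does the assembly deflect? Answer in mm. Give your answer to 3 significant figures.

8.46 mm

k_A = Gd⁴/(8D³N_a) = (78.5×10³)(3.6⁴)/(8·32.0³·22) = 2.2862 N/mm
k_B = Gd⁴/(8D³N_a) = (82.4×10³)(9.6⁴)/(8·110.0³·19) = 3.4593 N/mm
k_C = Gd⁴/(8D³N_a) = (40.6×10³)(11.4⁴)/(8·77.0³·20) = 9.3876 N/mm
Parallel: k_eq = 2.2862 + 3.4593 + 9.3876 = 15.133 N/mm
δ = F/k_eq = 128/15.133 = 8.4583 mm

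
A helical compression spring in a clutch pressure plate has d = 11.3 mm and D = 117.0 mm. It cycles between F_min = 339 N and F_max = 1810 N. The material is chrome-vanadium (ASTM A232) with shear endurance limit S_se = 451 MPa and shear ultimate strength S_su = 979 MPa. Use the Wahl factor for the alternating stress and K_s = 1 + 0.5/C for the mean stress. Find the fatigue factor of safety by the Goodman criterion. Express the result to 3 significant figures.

1.61

C = D/d = 117.0/11.3 = 10.3540; K_W = (4C−1)/(4C−4)+0.615/C = 1.1396; K_s = 1+0.5/C = 1.0483
F_a = (F_max−F_min)/2 = 735.5 N; F_m = (F_max+F_min)/2 = 1074.5 N
τ_a = K_W·8F_aD/(πd³) = 1.1396 × 151.87 = 173.07 MPa
τ_m = K_s·8F_mD/(πd³) = 1.0483 × 221.87 = 232.58 MPa
Goodman: 1/n_f = τ_a/S_se + τ_m/S_su = 173.07/451 + 232.58/979 = 0.38374 + 0.23757 = 0.62132
n_f = 1/0.62132 = 1.609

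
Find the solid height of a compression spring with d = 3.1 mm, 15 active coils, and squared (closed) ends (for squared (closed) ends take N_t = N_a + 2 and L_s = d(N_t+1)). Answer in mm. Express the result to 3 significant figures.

squared (closed) ends: N_t = N_a + 2 = 15 + 2 = 17
L_s = d·(N_t+1) = 3.1 × 18 = 55.8 mm

55.8 mm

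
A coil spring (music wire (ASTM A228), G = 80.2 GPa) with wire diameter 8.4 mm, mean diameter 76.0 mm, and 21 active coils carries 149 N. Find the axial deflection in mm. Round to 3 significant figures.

k = Gd⁴/(8D³N_a) = (80.2×10³)(8.4⁴)/(8·76.0³·21) = 5.4143 N/mm
δ = F/k = 149 / 5.4143 = 27.52 mm

27.5 mm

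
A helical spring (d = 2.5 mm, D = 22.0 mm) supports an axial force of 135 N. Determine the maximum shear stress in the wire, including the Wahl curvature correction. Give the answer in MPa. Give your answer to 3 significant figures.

Spring index C = D/d = 22.0/2.5 = 8.8000
K_W = (4C−1)/(4C−4) + 0.615/C = 34.200/31.200 + 0.0699 = 1.1660
τ₀ = 8FD/(πd³) = 8·135·22.0/(π·2.5³) = 23760/49.087 = 484.03 MPa
τ_max = K·τ₀ = 1.1660 × 484.03 = 564.4 MPa

564 MPa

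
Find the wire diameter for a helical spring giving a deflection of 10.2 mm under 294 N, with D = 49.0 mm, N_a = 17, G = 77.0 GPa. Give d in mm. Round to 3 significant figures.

8.80 mm

Required rate k = F/δ = 294/10.2 = 28.824 N/mm
d = (8D³N_a·k / G)^(1/4) = (8·49.0³·17·28.824 / (77.0×10³))^0.25
  = (5989.4)^0.25 = 8.7972 mm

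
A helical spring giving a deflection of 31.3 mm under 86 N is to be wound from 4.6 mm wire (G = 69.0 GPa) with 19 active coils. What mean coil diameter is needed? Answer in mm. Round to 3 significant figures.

Required rate k = F/δ = 86/31.3 = 2.7476 N/mm
D = (Gd⁴/(8N_a·k))^(1/3) = (69.0×10³·4.6⁴/(8·19·2.7476))^(1/3)
  = (73974.6)^(1/3) = 41.9786 mm

42.0 mm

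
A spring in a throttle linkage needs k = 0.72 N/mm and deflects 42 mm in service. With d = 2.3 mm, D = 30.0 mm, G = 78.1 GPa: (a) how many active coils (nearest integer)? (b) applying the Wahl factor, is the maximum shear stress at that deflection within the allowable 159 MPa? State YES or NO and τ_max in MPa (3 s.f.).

(a) 14 coils; (b) NO, τ_max = 211 MPa

N_a = Gd⁴/(8D³k) = (78.1×10³)(2.3⁴)/(8·30.0³·0.72) = 14.05 → N_a = 14
Actual rate k = Gd⁴/(8D³·14) = 0.72274 N/mm
Working load F = kδ = 0.72274·42 = 30.355 N
C = 30.0/2.3 = 13.0435; K_W = (4C−1)/(4C−4)+0.615/C = 1.1094
τ_max = K_W·8FD/(πd³) = 1.1094·190.59 = 211.45 MPa
τ_max > 159 MPa → exceeds allowable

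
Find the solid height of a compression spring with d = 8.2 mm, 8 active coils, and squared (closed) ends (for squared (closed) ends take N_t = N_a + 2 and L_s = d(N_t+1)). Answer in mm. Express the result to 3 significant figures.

squared (closed) ends: N_t = N_a + 2 = 8 + 2 = 10
L_s = d·(N_t+1) = 8.2 × 11 = 90.2 mm

90.2 mm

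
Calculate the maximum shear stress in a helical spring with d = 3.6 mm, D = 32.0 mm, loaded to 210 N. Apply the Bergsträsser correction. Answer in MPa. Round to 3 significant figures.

423 MPa

Spring index C = D/d = 32.0/3.6 = 8.8889
K_B = (4C+2)/(4C−3) = 37.556/32.556 = 1.1536
τ₀ = 8FD/(πd³) = 8·210·32.0/(π·3.6³) = 53760/146.57 = 366.78 MPa
τ_max = K·τ₀ = 1.1536 × 366.78 = 423.11 MPa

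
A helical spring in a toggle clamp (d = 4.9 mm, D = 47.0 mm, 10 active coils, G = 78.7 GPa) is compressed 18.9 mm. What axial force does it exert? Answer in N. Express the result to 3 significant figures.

103 N

k = Gd⁴/(8D³N_a) = (78.7×10³)(4.9⁴)/(8·47.0³·10) = 5.4623 N/mm
F = k·δ = 5.4623 × 18.9 = 103.24 N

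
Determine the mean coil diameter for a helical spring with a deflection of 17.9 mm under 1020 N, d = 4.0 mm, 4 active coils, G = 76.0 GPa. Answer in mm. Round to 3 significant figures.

22.0 mm

Required rate k = F/δ = 1020/17.9 = 56.983 N/mm
D = (Gd⁴/(8N_a·k))^(1/3) = (76.0×10³·4.0⁴/(8·4·56.983))^(1/3)
  = (10669.8)^(1/3) = 22.0150 mm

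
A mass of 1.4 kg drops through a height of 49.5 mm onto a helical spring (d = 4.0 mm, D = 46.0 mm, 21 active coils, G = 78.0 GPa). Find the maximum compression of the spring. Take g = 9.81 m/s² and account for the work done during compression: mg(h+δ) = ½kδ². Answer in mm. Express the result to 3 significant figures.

k = Gd⁴/(8D³N_a) = (78.0×10³)(4.0⁴)/(8·46.0³·21) = 1.2211 N/mm
W = mg = 1.4 × 9.81 = 13.734 N
½kδ² − Wδ − Wh = 0 → δ = (W + √(W² + 2kWh))/k
δ = (13.734 + √(188.62 + 1660.29))/1.2211 = (13.734 + 42.999)/1.2211 = 46.46 mm

46.5 mm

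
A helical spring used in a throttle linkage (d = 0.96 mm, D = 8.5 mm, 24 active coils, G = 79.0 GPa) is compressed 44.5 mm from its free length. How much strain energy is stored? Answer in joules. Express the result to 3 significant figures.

0.563 J

k = Gd⁴/(8D³N_a) = (79.0×10³)(0.96⁴)/(8·8.5³·24) = 0.56905 N/mm
U = ½kδ² = 0.5 × 0.56905 × 44.5² = 563.44 N·mm = 0.56344 J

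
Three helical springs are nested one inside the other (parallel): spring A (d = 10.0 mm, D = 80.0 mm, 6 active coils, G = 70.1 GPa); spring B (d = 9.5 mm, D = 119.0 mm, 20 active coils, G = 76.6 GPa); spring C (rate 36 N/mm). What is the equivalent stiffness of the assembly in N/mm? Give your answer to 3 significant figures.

k_A = Gd⁴/(8D³N_a) = (70.1×10³)(10.0⁴)/(8·80.0³·6) = 28.524 N/mm
k_B = Gd⁴/(8D³N_a) = (76.6×10³)(9.5⁴)/(8·119.0³·20) = 2.314 N/mm
Parallel: k_eq = 28.524 + 2.314 + 36 = 66.838 N/mm

66.8 N/mm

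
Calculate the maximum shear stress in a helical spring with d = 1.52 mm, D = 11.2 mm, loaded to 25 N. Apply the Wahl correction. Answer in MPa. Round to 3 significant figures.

Spring index C = D/d = 11.2/1.52 = 7.3684
K_W = (4C−1)/(4C−4) + 0.615/C = 28.474/25.474 + 0.0835 = 1.2012
τ₀ = 8FD/(πd³) = 8·25·11.2/(π·1.52³) = 2240/11.033 = 203.03 MPa
τ_max = K·τ₀ = 1.2012 × 203.03 = 243.89 MPa

244 MPa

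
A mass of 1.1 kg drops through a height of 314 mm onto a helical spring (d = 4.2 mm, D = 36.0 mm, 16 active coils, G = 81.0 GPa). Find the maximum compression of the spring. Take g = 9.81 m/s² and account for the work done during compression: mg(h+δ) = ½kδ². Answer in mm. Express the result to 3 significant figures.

42.7 mm

k = Gd⁴/(8D³N_a) = (81.0×10³)(4.2⁴)/(8·36.0³·16) = 4.2205 N/mm
W = mg = 1.1 × 9.81 = 10.791 N
½kδ² − Wδ − Wh = 0 → δ = (W + √(W² + 2kWh))/k
δ = (10.791 + √(116.45 + 28601.3))/4.2205 = (10.791 + 169.46)/4.2205 = 42.709 mm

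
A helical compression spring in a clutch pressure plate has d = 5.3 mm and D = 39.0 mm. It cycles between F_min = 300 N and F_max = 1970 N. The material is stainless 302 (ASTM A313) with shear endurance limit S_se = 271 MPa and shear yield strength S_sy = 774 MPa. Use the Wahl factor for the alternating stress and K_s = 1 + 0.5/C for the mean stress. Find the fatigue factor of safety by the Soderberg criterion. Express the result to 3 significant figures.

C = D/d = 39.0/5.3 = 7.3585; K_W = (4C−1)/(4C−4)+0.615/C = 1.2015; K_s = 1+0.5/C = 1.0679
F_a = (F_max−F_min)/2 = 835 N; F_m = (F_max+F_min)/2 = 1135 N
τ_a = K_W·8F_aD/(πd³) = 1.2015 × 557.01 = 669.26 MPa
τ_m = K_s·8F_mD/(πd³) = 1.0679 × 757.13 = 808.58 MPa
Soderberg: 1/n_f = τ_a/S_se + τ_m/S_sy = 669.26/271 + 808.58/774 = 2.46961 + 1.04468 = 3.5143
n_f = 1/3.5143 = 0.2846

0.285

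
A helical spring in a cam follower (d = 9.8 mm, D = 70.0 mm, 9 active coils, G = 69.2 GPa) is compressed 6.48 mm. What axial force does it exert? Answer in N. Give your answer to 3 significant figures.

167 N

k = Gd⁴/(8D³N_a) = (69.2×10³)(9.8⁴)/(8·70.0³·9) = 25.845 N/mm
F = k·δ = 25.845 × 6.48 = 167.48 N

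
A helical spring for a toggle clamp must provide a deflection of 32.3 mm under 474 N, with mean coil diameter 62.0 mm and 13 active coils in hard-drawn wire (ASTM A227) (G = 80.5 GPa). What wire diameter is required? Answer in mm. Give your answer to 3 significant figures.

8.20 mm

Required rate k = F/δ = 474/32.3 = 14.675 N/mm
d = (8D³N_a·k / G)^(1/4) = (8·62.0³·13·14.675 / (80.5×10³))^0.25
  = (4518.4)^0.25 = 8.1987 mm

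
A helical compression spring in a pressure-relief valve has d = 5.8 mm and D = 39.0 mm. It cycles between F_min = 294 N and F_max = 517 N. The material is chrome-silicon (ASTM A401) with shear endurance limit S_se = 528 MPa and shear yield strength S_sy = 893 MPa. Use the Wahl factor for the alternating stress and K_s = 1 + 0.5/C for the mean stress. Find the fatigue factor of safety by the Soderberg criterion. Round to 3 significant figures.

2.63

C = D/d = 39.0/5.8 = 6.7241; K_W = (4C−1)/(4C−4)+0.615/C = 1.2225; K_s = 1+0.5/C = 1.0744
F_a = (F_max−F_min)/2 = 111.5 N; F_m = (F_max+F_min)/2 = 405.5 N
τ_a = K_W·8F_aD/(πd³) = 1.2225 × 56.754 = 69.381 MPa
τ_m = K_s·8F_mD/(πd³) = 1.0744 × 206.4 = 221.75 MPa
Soderberg: 1/n_f = τ_a/S_se + τ_m/S_sy = 69.381/528 + 221.75/893 = 0.13140 + 0.24832 = 0.37972
n_f = 1/0.37972 = 2.634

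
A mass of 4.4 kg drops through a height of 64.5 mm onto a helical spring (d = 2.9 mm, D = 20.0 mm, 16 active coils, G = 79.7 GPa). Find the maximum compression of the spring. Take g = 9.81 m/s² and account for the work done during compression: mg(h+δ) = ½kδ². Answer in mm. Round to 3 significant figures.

k = Gd⁴/(8D³N_a) = (79.7×10³)(2.9⁴)/(8·20.0³·16) = 5.5049 N/mm
W = mg = 4.4 × 9.81 = 43.164 N
½kδ² − Wδ − Wh = 0 → δ = (W + √(W² + 2kWh))/k
δ = (43.164 + √(1863.1 + 30652.2))/5.5049 = (43.164 + 180.32)/5.5049 = 40.597 mm

40.6 mm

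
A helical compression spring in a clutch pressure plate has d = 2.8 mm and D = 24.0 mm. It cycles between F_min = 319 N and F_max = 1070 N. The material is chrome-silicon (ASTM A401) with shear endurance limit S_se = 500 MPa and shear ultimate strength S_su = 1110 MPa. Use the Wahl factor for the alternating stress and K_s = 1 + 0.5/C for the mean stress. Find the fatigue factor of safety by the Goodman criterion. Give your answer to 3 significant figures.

C = D/d = 24.0/2.8 = 8.5714; K_W = (4C−1)/(4C−4)+0.615/C = 1.1708; K_s = 1+0.5/C = 1.0583
F_a = (F_max−F_min)/2 = 375.5 N; F_m = (F_max+F_min)/2 = 694.5 N
τ_a = K_W·8F_aD/(πd³) = 1.1708 × 1045.4 = 1224 MPa
τ_m = K_s·8F_mD/(πd³) = 1.0583 × 1933.5 = 2046.3 MPa
Goodman: 1/n_f = τ_a/S_se + τ_m/S_su = 1224/500 + 2046.3/1110 = 2.44795 + 1.84352 = 4.2915
n_f = 1/4.2915 = 0.233

0.233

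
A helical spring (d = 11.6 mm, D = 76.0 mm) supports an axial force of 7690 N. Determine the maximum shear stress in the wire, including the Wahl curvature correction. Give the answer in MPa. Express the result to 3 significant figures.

Spring index C = D/d = 76.0/11.6 = 6.5517
K_W = (4C−1)/(4C−4) + 0.615/C = 25.207/22.207 + 0.0939 = 1.2290
τ₀ = 8FD/(πd³) = 8·7690·76.0/(π·11.6³) = 4.67552e+06/4903.7 = 953.47 MPa
τ_max = K·τ₀ = 1.2290 × 953.47 = 1171.8 MPa

1170 MPa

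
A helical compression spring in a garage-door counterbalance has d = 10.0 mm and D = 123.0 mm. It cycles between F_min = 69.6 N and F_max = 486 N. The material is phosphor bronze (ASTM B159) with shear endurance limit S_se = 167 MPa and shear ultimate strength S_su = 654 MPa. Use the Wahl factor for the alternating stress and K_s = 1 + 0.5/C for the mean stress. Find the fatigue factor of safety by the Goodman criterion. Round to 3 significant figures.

1.74

C = D/d = 123.0/10.0 = 12.3000; K_W = (4C−1)/(4C−4)+0.615/C = 1.1164; K_s = 1+0.5/C = 1.0407
F_a = (F_max−F_min)/2 = 208.2 N; F_m = (F_max+F_min)/2 = 277.8 N
τ_a = K_W·8F_aD/(πd³) = 1.1164 × 65.212 = 72.801 MPa
τ_m = K_s·8F_mD/(πd³) = 1.0407 × 87.012 = 90.549 MPa
Goodman: 1/n_f = τ_a/S_se + τ_m/S_su = 72.801/167 + 90.549/654 = 0.43593 + 0.13845 = 0.57439
n_f = 1/0.57439 = 1.741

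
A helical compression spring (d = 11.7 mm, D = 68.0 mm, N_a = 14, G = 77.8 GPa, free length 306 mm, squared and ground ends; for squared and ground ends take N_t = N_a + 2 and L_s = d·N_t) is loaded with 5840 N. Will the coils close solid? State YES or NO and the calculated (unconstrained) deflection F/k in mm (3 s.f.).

k = Gd⁴/(8D³N_a) = (77.8×10³)(11.7⁴)/(8·68.0³·14) = 41.398 N/mm
N_t = 16; L_s = 11.7·16 = 187.2 mm; δ_solid = L₀ − L_s = 306 − 187.2 = 118.8 mm
δ = F/k = 5840/41.398 = 141.07 mm
δ ≥ δ_solid → spring goes solid

YES, δ = 141 mm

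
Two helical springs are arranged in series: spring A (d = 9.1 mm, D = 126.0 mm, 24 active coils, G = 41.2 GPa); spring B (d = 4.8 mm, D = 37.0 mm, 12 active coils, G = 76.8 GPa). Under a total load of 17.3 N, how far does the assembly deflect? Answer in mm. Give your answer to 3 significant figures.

25.6 mm

k_A = Gd⁴/(8D³N_a) = (41.2×10³)(9.1⁴)/(8·126.0³·24) = 0.73561 N/mm
k_B = Gd⁴/(8D³N_a) = (76.8×10³)(4.8⁴)/(8·37.0³·12) = 8.384 N/mm
Series: 1/k_eq = 1/0.73561 + 1/8.384 = 1.4787; k_eq = 0.67628 N/mm
δ = F/k_eq = 17.3/0.67628 = 25.581 mm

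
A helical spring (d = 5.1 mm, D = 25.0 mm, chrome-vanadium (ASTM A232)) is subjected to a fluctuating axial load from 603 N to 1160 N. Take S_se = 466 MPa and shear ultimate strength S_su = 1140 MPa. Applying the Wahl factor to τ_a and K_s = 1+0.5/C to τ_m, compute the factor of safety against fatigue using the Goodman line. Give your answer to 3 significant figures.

C = D/d = 25.0/5.1 = 4.9020; K_W = (4C−1)/(4C−4)+0.615/C = 1.3177; K_s = 1+0.5/C = 1.1020
F_a = (F_max−F_min)/2 = 278.5 N; F_m = (F_max+F_min)/2 = 881.5 N
τ_a = K_W·8F_aD/(πd³) = 1.3177 × 133.66 = 176.12 MPa
τ_m = K_s·8F_mD/(πd³) = 1.1020 × 423.05 = 466.2 MPa
Goodman: 1/n_f = τ_a/S_se + τ_m/S_su = 176.12/466 + 466.2/1140 = 0.37793 + 0.40895 = 0.78688
n_f = 1/0.78688 = 1.271

1.27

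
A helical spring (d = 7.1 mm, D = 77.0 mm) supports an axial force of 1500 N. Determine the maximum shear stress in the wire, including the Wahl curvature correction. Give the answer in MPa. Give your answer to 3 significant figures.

931 MPa

Spring index C = D/d = 77.0/7.1 = 10.8451
K_W = (4C−1)/(4C−4) + 0.615/C = 42.380/39.380 + 0.0567 = 1.1329
τ₀ = 8FD/(πd³) = 8·1500·77.0/(π·7.1³) = 924000/1124.4 = 821.76 MPa
τ_max = K·τ₀ = 1.1329 × 821.76 = 930.97 MPa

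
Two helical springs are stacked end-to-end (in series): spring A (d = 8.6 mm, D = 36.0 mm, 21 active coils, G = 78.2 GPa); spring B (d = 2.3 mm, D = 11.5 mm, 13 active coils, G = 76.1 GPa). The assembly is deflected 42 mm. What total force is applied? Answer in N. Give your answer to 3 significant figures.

k_A = Gd⁴/(8D³N_a) = (78.2×10³)(8.6⁴)/(8·36.0³·21) = 54.574 N/mm
k_B = Gd⁴/(8D³N_a) = (76.1×10³)(2.3⁴)/(8·11.5³·13) = 13.464 N/mm
Series: 1/k_eq = 1/54.574 + 1/13.464 = 0.092597; k_eq = 10.8 N/mm
F = k_eq·δ = 10.8·42 = 453.58 N

454 N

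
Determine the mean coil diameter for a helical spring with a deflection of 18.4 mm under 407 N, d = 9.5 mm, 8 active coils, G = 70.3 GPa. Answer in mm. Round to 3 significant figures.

Required rate k = F/δ = 407/18.4 = 22.12 N/mm
D = (Gd⁴/(8N_a·k))^(1/3) = (70.3×10³·9.5⁴/(8·8·22.12))^(1/3)
  = (404476)^(1/3) = 73.9545 mm

74.0 mm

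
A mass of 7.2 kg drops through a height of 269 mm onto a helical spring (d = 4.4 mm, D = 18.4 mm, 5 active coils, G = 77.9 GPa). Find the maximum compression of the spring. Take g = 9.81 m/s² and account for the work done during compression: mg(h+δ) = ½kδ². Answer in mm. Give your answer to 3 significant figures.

18.6 mm

k = Gd⁴/(8D³N_a) = (77.9×10³)(4.4⁴)/(8·18.4³·5) = 117.17 N/mm
W = mg = 7.2 × 9.81 = 70.632 N
½kδ² − Wδ − Wh = 0 → δ = (W + √(W² + 2kWh))/k
δ = (70.632 + √(4988.9 + 4.45265e+06))/117.17 = (70.632 + 2111.3)/117.17 = 18.621 mm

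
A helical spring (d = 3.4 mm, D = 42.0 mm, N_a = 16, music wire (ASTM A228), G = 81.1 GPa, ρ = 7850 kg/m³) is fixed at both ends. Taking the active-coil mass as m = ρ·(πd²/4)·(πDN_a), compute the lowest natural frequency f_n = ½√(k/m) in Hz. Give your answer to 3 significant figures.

k = Gd⁴/(8D³N_a) = (81.1×10³)(3.4⁴)/(8·42.0³·16) = 1.1428 N/mm = 1142.8 N/m
Wire length L = πDN_a = π·42.0·16 = 2111.2 mm
m = ρ·(πd²/4)·L = 7850 × 9.0792×10⁻⁶ m² × 2.1112 m = 0.15047 kg
f_n = ½√(k/m) = 0.5·√(1142.8/0.15047) = 0.5·√(7595.3) = 43.575 Hz

43.6 Hz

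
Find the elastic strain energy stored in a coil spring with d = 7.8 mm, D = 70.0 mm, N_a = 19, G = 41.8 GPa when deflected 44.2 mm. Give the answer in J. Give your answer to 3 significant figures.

2.90 J

k = Gd⁴/(8D³N_a) = (41.8×10³)(7.8⁴)/(8·70.0³·19) = 2.9677 N/mm
U = ½kδ² = 0.5 × 2.9677 × 44.2² = 2898.9 N·mm = 2.8989 J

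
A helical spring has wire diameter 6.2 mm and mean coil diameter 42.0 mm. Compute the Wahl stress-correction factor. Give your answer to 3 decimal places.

1.221

C = D/d = 42.0/6.2 = 6.7742
K_W = (4C−1)/(4C−4) + 0.615/C = 26.097/23.097 + 0.0908 = 1.2207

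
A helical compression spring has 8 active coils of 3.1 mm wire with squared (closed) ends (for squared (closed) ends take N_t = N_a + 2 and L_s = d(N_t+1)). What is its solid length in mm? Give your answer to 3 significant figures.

squared (closed) ends: N_t = N_a + 2 = 8 + 2 = 10
L_s = d·(N_t+1) = 3.1 × 11 = 34.1 mm

34.1 mm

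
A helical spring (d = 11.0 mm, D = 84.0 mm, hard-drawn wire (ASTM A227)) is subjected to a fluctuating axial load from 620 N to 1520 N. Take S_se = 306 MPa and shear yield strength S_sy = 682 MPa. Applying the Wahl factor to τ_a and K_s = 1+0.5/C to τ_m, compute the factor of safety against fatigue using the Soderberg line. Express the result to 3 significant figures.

C = D/d = 84.0/11.0 = 7.6364; K_W = (4C−1)/(4C−4)+0.615/C = 1.1935; K_s = 1+0.5/C = 1.0655
F_a = (F_max−F_min)/2 = 450 N; F_m = (F_max+F_min)/2 = 1070 N
τ_a = K_W·8F_aD/(πd³) = 1.1935 × 72.319 = 86.317 MPa
τ_m = K_s·8F_mD/(πd³) = 1.0655 × 171.96 = 183.22 MPa
Soderberg: 1/n_f = τ_a/S_se + τ_m/S_sy = 86.317/306 + 183.22/682 = 0.28208 + 0.26865 = 0.55073
n_f = 1/0.55073 = 1.816

1.82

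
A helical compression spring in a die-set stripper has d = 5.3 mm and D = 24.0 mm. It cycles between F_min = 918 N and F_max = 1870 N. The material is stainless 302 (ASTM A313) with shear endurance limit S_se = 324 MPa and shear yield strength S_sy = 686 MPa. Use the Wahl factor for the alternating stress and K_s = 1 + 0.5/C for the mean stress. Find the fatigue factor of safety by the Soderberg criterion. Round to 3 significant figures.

0.575

C = D/d = 24.0/5.3 = 4.5283; K_W = (4C−1)/(4C−4)+0.615/C = 1.3484; K_s = 1+0.5/C = 1.1104
F_a = (F_max−F_min)/2 = 476 N; F_m = (F_max+F_min)/2 = 1394 N
τ_a = K_W·8F_aD/(πd³) = 1.3484 × 195.4 = 263.48 MPa
τ_m = K_s·8F_mD/(πd³) = 1.1104 × 572.25 = 635.44 MPa
Soderberg: 1/n_f = τ_a/S_se + τ_m/S_sy = 263.48/324 + 635.44/686 = 0.81320 + 0.92629 = 1.7395
n_f = 1/1.7395 = 0.5749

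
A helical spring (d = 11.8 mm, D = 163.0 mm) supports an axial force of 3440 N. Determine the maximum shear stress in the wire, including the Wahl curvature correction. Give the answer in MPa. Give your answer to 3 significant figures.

Spring index C = D/d = 163.0/11.8 = 13.8136
K_W = (4C−1)/(4C−4) + 0.615/C = 54.254/51.254 + 0.0445 = 1.1031
τ₀ = 8FD/(πd³) = 8·3440·163.0/(π·11.8³) = 4.48576e+06/5161.7 = 869.04 MPa
τ_max = K·τ₀ = 1.1031 × 869.04 = 958.6 MPa

959 MPa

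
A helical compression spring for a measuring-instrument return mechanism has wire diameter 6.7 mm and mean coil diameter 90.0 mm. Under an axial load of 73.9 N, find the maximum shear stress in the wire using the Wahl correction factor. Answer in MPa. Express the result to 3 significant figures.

62.3 MPa

Spring index C = D/d = 90.0/6.7 = 13.4328
K_W = (4C−1)/(4C−4) + 0.615/C = 52.731/49.731 + 0.0458 = 1.1061
τ₀ = 8FD/(πd³) = 8·73.9·90.0/(π·6.7³) = 53208/944.87 = 56.312 MPa
τ_max = K·τ₀ = 1.1061 × 56.312 = 62.287 MPa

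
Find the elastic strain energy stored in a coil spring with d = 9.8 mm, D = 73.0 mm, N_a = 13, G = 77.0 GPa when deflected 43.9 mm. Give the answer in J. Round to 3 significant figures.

k = Gd⁴/(8D³N_a) = (77.0×10³)(9.8⁴)/(8·73.0³·13) = 17.555 N/mm
U = ½kδ² = 0.5 × 17.555 × 43.9² = 16916 N·mm = 16.916 J

16.9 J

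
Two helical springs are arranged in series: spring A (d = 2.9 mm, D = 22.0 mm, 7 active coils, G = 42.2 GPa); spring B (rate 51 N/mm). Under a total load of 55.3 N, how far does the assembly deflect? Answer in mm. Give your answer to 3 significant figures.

12.1 mm

k_A = Gd⁴/(8D³N_a) = (42.2×10³)(2.9⁴)/(8·22.0³·7) = 5.0055 N/mm
Series: 1/k_eq = 1/5.0055 + 1/51 = 0.21939; k_eq = 4.5581 N/mm
δ = F/k_eq = 55.3/4.5581 = 12.132 mm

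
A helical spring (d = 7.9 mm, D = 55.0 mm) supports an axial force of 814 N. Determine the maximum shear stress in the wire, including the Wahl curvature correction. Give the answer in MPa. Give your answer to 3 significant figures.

281 MPa

Spring index C = D/d = 55.0/7.9 = 6.9620
K_W = (4C−1)/(4C−4) + 0.615/C = 26.848/23.848 + 0.0883 = 1.2141
τ₀ = 8FD/(πd³) = 8·814·55.0/(π·7.9³) = 358160/1548.9 = 231.23 MPa
τ_max = K·τ₀ = 1.2141 × 231.23 = 280.75 MPa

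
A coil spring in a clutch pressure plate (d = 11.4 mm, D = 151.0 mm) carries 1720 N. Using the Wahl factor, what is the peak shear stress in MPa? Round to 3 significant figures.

Spring index C = D/d = 151.0/11.4 = 13.2456
K_W = (4C−1)/(4C−4) + 0.615/C = 51.982/48.982 + 0.0464 = 1.1077
τ₀ = 8FD/(πd³) = 8·1720·151.0/(π·11.4³) = 2.07776e+06/4654.4 = 446.41 MPa
τ_max = K·τ₀ = 1.1077 × 446.41 = 494.47 MPa

494 MPa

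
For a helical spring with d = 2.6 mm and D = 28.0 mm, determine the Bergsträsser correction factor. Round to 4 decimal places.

1.1248

C = D/d = 28.0/2.6 = 10.7692
K_B = (4C+2)/(4C−3) = 45.077/40.077 = 1.1248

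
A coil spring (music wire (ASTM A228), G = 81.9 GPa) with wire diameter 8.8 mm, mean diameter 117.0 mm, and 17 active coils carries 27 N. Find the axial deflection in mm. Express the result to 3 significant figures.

k = Gd⁴/(8D³N_a) = (81.9×10³)(8.8⁴)/(8·117.0³·17) = 2.2549 N/mm
δ = F/k = 27 / 2.2549 = 11.974 mm

12.0 mm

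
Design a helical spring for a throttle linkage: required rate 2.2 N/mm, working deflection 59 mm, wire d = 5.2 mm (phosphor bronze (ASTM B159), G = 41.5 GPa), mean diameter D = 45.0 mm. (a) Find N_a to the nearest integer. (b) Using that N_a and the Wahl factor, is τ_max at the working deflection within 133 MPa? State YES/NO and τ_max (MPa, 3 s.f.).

(a) 19 coils; (b) YES, τ_max = 123 MPa

N_a = Gd⁴/(8D³k) = (41.5×10³)(5.2⁴)/(8·45.0³·2.2) = 18.92 → N_a = 19
Actual rate k = Gd⁴/(8D³·19) = 2.1907 N/mm
Working load F = kδ = 2.1907·59 = 129.25 N
C = 45.0/5.2 = 8.6538; K_W = (4C−1)/(4C−4)+0.615/C = 1.1691
τ_max = K_W·8FD/(πd³) = 1.1691·105.34 = 123.14 MPa
τ_max ≤ 133 MPa → acceptable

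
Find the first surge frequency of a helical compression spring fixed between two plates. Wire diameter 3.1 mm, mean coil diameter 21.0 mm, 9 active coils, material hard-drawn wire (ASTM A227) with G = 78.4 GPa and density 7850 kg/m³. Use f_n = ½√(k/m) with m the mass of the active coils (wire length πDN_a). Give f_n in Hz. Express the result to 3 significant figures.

278 Hz

k = Gd⁴/(8D³N_a) = (78.4×10³)(3.1⁴)/(8·21.0³·9) = 10.859 N/mm = 10859 N/m
Wire length L = πDN_a = π·21.0·9 = 593.76 mm
m = ρ·(πd²/4)·L = 7850 × 7.5477×10⁻⁶ m² × 0.59376 m = 0.03518 kg
f_n = ½√(k/m) = 0.5·√(10859/0.03518) = 0.5·√(3.0866e+05) = 277.79 Hz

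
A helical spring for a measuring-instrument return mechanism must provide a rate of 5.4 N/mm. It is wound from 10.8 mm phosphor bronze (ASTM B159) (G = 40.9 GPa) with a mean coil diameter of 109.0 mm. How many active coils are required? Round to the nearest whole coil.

10

N_a = Gd⁴/(8D³k) = (40.9×10³ × 10.8⁴)/(8 × 109.0³ × 5.4)
    = 5.5644e+08 / 5.59453e+07 = 9.946 → 10 coils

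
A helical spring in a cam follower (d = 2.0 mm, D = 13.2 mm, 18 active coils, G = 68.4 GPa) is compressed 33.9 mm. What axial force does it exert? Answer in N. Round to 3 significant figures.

k = Gd⁴/(8D³N_a) = (68.4×10³)(2.0⁴)/(8·13.2³·18) = 3.3044 N/mm
F = k·δ = 3.3044 × 33.9 = 112.02 N

112 N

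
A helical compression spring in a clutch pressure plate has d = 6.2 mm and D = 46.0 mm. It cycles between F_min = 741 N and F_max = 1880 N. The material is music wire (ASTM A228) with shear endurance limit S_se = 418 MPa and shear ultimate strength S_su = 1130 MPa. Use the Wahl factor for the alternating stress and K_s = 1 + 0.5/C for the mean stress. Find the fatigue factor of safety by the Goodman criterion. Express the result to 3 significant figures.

C = D/d = 46.0/6.2 = 7.4194; K_W = (4C−1)/(4C−4)+0.615/C = 1.1997; K_s = 1+0.5/C = 1.0674
F_a = (F_max−F_min)/2 = 569.5 N; F_m = (F_max+F_min)/2 = 1310.5 N
τ_a = K_W·8F_aD/(πd³) = 1.1997 × 279.91 = 335.81 MPa
τ_m = K_s·8F_mD/(πd³) = 1.0674 × 644.11 = 687.52 MPa
Goodman: 1/n_f = τ_a/S_se + τ_m/S_su = 335.81/418 + 687.52/1130 = 0.80338 + 0.60842 = 1.4118
n_f = 1/1.4118 = 0.7083

0.708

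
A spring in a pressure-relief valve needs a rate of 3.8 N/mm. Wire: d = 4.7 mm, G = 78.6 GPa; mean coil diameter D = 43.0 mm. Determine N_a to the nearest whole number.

N_a = Gd⁴/(8D³k) = (78.6×10³ × 4.7⁴)/(8 × 43.0³ × 3.8)
    = 3.83543e+07 / 2.41701e+06 = 15.87 → 16 coils

16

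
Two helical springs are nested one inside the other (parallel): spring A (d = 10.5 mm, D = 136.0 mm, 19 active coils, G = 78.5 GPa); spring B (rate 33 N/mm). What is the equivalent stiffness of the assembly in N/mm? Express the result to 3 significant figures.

k_A = Gd⁴/(8D³N_a) = (78.5×10³)(10.5⁴)/(8·136.0³·19) = 2.4956 N/mm
Parallel: k_eq = 2.4956 + 33 = 35.496 N/mm

35.5 N/mm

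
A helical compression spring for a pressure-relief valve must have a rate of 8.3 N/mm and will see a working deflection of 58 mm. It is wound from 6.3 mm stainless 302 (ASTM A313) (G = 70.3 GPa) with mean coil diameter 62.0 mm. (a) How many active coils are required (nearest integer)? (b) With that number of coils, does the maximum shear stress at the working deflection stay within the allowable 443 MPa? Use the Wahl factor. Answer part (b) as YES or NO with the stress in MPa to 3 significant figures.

N_a = Gd⁴/(8D³k) = (70.3×10³)(6.3⁴)/(8·62.0³·8.3) = 6.998 → N_a = 7
Actual rate k = Gd⁴/(8D³·7) = 8.2976 N/mm
Working load F = kδ = 8.2976·58 = 481.26 N
C = 62.0/6.3 = 9.8413; K_W = (4C−1)/(4C−4)+0.615/C = 1.1473
τ_max = K_W·8FD/(πd³) = 1.1473·303.87 = 348.64 MPa
τ_max ≤ 443 MPa → acceptable

(a) 7 coils; (b) YES, τ_max = 349 MPa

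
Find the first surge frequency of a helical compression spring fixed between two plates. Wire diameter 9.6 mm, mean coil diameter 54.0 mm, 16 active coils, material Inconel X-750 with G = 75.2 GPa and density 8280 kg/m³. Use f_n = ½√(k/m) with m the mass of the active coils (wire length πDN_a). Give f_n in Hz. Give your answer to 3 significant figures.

69.8 Hz

k = Gd⁴/(8D³N_a) = (75.2×10³)(9.6⁴)/(8·54.0³·16) = 31.689 N/mm = 31689 N/m
Wire length L = πDN_a = π·54.0·16 = 2714.3 mm
m = ρ·(πd²/4)·L = 8280 × 72.382×10⁻⁶ m² × 2.7143 m = 1.6268 kg
f_n = ½√(k/m) = 0.5·√(31689/1.6268) = 0.5·√(19480) = 69.785 Hz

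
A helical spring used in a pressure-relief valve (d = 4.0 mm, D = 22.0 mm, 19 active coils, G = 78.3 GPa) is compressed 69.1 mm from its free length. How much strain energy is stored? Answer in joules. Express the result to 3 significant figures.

29.6 J

k = Gd⁴/(8D³N_a) = (78.3×10³)(4.0⁴)/(8·22.0³·19) = 12.385 N/mm
U = ½kδ² = 0.5 × 12.385 × 69.1² = 29568 N·mm = 29.568 J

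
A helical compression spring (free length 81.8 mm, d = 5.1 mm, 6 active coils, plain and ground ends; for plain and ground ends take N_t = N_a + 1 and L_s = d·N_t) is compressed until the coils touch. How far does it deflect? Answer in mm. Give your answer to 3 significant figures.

46.1 mm

N_t = 7; L_s = 5.1·7 = 35.7 mm
δ_solid = L₀ − L_s = 81.8 − 35.7 = 46.1 mm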